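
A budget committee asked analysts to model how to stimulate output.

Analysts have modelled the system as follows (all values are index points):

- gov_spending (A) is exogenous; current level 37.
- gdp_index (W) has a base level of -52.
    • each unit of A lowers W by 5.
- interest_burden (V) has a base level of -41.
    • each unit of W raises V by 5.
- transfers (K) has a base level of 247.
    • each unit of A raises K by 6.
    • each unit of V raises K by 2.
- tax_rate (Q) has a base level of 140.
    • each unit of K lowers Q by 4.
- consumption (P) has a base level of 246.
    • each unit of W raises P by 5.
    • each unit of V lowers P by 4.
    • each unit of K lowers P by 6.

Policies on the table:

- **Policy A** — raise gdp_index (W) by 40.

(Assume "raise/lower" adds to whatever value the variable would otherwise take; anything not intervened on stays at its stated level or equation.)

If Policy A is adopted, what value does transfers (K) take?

Policy A (W + 40):
  A = 37
  W = -52 − 5·37 (+40 from intervention) = -197
  V = -41 + 5·(-197) = -1026
  K = 247 + 6·37 + 2·(-1026) = -1583

-1583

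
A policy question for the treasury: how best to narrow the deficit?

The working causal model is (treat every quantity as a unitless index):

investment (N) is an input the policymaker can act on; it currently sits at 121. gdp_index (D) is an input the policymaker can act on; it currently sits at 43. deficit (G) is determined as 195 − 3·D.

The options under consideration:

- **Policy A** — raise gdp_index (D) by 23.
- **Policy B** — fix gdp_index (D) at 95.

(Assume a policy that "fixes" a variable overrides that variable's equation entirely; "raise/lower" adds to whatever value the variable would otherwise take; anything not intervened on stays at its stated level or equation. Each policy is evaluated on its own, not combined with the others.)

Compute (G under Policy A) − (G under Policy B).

Policy A (D + 23):
  D = 43 + 23 = 66
  G = 195 − 3·66 = -3
Policy B (D := 95):
  D = 95
  G = 195 − 3·95 = -90
G: -3 − (-90) = 87

87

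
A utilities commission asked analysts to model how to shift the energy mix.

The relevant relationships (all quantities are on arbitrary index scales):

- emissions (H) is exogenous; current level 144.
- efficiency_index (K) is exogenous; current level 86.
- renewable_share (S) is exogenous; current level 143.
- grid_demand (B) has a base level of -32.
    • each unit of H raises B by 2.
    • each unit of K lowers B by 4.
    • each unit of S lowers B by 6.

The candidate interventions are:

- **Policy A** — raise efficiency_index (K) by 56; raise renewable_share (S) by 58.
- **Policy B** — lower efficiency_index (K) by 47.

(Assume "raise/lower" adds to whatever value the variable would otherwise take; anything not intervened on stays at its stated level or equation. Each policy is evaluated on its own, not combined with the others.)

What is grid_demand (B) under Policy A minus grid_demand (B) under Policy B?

Policy A (K + 56, S + 58):
  H = 144
  K = 86 + 56 = 142
  S = 143 + 58 = 201
  B = -32 + 2·144 − 4·142 − 6·201 = -1518
Policy B (K − 47):
  H = 144
  K = 86 − 47 = 39
  S = 143
  B = -32 + 2·144 − 4·39 − 6·143 = -758
B: -1518 − (-758) = -760

-760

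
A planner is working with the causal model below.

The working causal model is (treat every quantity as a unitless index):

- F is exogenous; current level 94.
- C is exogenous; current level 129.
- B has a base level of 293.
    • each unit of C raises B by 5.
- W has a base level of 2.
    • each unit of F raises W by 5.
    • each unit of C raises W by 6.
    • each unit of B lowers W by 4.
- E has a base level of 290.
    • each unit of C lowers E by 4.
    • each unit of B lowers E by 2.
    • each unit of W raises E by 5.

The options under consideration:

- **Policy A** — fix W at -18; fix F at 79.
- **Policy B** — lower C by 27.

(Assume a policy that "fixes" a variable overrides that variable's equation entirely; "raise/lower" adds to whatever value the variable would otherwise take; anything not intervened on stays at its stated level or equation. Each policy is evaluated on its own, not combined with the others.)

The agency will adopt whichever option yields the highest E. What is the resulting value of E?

Policy A (W := -18, F := 79):
  F = 79
  C = 129
  B = 293 + 5·129 = 938
  W = -18
  E = 290 − 4·129 − 2·938 + 5·(-18) = -2192
Policy B (C − 27):
  F = 94
  C = 129 − 27 = 102
  B = 293 + 5·102 = 803
  W = 2 + 5·94 + 6·102 − 4·803 = -2128
  E = 290 − 4·102 − 2·803 + 5·(-2128) = -12364
Comparing — Policy A: E=-2192, Policy B: E=-12364. Highest is -2192 (Policy A).

-2192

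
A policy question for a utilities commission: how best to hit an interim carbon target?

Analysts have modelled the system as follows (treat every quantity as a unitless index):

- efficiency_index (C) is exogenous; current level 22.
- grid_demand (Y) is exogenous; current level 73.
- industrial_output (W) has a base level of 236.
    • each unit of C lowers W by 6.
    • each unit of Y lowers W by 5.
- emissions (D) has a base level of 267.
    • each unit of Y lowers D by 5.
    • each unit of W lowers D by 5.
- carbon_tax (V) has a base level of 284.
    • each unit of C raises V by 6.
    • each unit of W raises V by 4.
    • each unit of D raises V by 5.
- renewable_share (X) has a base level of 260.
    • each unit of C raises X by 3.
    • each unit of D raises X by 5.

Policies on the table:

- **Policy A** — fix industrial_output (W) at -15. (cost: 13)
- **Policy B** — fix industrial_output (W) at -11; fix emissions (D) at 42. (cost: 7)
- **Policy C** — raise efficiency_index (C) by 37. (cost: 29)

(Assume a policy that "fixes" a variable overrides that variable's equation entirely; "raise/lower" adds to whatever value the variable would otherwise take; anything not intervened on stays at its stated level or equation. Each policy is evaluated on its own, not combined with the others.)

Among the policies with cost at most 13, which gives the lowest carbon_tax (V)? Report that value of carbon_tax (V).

Policy A (W := -15):
  C = 22
  Y = 73
  W = -15
  D = 267 − 5·73 − 5·(-15) = -23
  V = 284 + 6·22 + 4·(-15) + 5·(-23) = 241
Policy B (W := -11, D := 42):
  C = 22
  Y = 73
  W = -11
  D = 42
  V = 284 + 6·22 + 4·(-11) + 5·42 = 582
Comparing — Policy A: V=241, Policy B: V=582. Lowest is 241 (Policy A).

241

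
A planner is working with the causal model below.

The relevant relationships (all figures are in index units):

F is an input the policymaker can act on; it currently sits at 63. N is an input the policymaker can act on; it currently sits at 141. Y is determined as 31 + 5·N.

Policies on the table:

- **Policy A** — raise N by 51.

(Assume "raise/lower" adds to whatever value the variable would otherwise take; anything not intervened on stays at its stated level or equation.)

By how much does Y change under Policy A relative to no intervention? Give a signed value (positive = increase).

255

Baseline:
  N = 141
  Y = 31 + 5·141 = 736
Policy A (N + 51):
  N = 141 + 51 = 192
  Y = 31 + 5·192 = 991
Change in Y: 991 − 736 = 255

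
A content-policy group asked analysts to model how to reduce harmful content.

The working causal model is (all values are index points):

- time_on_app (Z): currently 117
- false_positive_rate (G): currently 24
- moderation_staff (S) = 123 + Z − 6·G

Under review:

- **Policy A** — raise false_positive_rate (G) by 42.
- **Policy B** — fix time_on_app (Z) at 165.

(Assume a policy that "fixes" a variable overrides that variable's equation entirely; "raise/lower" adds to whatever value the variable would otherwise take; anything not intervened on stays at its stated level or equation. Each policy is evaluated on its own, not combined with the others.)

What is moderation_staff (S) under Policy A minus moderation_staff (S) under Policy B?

Policy A (G + 42):
  Z = 117
  G = 24 + 42 = 66
  S = 123 + 117 − 6·66 = -156
Policy B (Z := 165):
  Z = 165
  G = 24
  S = 123 + 165 − 6·24 = 144
S: -156 − 144 = -300

-300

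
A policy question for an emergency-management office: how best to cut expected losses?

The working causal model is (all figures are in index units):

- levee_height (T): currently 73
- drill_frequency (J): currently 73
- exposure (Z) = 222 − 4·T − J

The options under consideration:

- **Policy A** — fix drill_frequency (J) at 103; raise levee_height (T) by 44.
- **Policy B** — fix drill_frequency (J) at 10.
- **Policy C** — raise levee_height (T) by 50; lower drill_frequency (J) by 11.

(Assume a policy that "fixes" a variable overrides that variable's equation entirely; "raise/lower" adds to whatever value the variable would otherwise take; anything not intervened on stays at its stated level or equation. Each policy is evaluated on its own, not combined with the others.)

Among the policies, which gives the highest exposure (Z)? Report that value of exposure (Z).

-80

Policy A (J := 103, T + 44):
  T = 73 + 44 = 117
  J = 103
  Z = 222 − 4·117 − 103 = -349
Policy B (J := 10):
  T = 73
  J = 10
  Z = 222 − 4·73 − 10 = -80
Policy C (T + 50, J − 11):
  T = 73 + 50 = 123
  J = 73 − 11 = 62
  Z = 222 − 4·123 − 62 = -332
Comparing — Policy A: Z=-349, Policy B: Z=-80, Policy C: Z=-332. Highest is -80 (Policy B).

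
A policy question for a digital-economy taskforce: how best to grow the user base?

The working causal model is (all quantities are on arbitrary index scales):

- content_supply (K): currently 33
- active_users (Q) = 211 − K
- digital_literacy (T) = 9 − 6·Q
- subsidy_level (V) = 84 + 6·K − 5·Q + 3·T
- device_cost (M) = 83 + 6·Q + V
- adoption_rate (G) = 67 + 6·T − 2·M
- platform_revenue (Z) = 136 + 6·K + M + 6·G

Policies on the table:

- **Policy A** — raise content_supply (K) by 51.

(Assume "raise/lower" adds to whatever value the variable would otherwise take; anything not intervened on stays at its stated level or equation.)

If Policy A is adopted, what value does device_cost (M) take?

Policy A (K + 51):
  K = 33 + 51 = 84
  Q = 211 − 84 = 127
  T = 9 − 6·127 = -753
  V = 84 + 6·84 − 5·127 + 3·(-753) = -2306
  M = 83 + 6·127 + (-2306) = -1461

-1461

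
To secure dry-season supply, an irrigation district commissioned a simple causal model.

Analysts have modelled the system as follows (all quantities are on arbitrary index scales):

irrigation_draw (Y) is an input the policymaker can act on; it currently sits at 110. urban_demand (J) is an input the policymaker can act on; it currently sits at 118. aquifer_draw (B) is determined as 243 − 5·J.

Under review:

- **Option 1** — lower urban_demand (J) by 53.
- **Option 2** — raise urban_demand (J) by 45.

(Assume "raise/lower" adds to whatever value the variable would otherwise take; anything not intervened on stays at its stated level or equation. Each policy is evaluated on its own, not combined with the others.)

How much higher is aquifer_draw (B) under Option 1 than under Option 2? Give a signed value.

Option 1 (J − 53):
  J = 118 − 53 = 65
  B = 243 − 5·65 = -82
Option 2 (J + 45):
  J = 118 + 45 = 163
  B = 243 − 5·163 = -572
B: -82 − (-572) = 490

490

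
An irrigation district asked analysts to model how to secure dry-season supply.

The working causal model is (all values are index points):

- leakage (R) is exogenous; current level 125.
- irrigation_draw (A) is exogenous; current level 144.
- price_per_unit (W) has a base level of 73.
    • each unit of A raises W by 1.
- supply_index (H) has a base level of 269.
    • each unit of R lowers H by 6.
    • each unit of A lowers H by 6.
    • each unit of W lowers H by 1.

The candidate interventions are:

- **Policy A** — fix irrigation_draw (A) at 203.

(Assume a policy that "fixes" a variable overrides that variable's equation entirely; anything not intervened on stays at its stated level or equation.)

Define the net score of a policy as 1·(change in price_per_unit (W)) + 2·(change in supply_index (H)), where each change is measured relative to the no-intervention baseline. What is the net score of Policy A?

Baseline:
  R = 125
  A = 144
  W = 73 + 144 = 217
  H = 269 − 6·125 − 6·144 − 217 = -1562
Policy A (A := 203):
  R = 125
  A = 203
  W = 73 + 203 = 276
  H = 269 − 6·125 − 6·203 − 276 = -1975
ΔW = 276 − 217 = 59; ΔH = -1975 − (-1562) = -413
Score = 1·59 + 2·(-413) = -767

-767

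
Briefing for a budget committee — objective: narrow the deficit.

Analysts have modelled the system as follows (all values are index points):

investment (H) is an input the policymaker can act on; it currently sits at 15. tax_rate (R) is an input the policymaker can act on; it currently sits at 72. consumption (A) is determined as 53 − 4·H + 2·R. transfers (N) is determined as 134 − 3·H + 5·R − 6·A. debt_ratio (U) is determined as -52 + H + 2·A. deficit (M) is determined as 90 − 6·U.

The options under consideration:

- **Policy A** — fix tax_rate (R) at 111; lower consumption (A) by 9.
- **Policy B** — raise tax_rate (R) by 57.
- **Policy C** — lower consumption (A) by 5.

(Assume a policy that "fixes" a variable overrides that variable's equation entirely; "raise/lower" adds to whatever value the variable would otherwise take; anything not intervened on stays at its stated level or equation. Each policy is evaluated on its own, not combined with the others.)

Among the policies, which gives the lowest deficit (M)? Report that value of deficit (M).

-2700

Policy A (R := 111, A − 9):
  H = 15
  R = 111
  A = 53 − 4·15 + 2·111 (−9 from intervention) = 206
  U = -52 + 15 + 2·206 = 375
  M = 90 − 6·375 = -2160
Policy B (R + 57):
  H = 15
  R = 72 + 57 = 129
  A = 53 − 4·15 + 2·129 = 251
  U = -52 + 15 + 2·251 = 465
  M = 90 − 6·465 = -2700
Policy C (A − 5):
  H = 15
  R = 72
  A = 53 − 4·15 + 2·72 (−5 from intervention) = 132
  U = -52 + 15 + 2·132 = 227
  M = 90 − 6·227 = -1272
Comparing — Policy A: M=-2160, Policy B: M=-2700, Policy C: M=-1272. Lowest is -2700 (Policy B).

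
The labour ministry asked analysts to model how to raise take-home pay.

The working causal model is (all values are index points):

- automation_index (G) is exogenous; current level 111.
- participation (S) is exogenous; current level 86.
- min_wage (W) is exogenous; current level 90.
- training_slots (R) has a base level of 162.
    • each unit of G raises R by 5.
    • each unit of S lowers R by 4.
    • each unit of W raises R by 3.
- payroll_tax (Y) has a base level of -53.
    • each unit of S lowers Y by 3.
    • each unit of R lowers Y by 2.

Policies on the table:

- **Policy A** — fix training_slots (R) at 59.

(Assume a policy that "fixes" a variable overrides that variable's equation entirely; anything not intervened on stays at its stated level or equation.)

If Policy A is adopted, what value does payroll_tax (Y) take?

Policy A (R := 59):
  G = 111
  S = 86
  W = 90
  R = 59
  Y = -53 − 3·86 − 2·59 = -429

-429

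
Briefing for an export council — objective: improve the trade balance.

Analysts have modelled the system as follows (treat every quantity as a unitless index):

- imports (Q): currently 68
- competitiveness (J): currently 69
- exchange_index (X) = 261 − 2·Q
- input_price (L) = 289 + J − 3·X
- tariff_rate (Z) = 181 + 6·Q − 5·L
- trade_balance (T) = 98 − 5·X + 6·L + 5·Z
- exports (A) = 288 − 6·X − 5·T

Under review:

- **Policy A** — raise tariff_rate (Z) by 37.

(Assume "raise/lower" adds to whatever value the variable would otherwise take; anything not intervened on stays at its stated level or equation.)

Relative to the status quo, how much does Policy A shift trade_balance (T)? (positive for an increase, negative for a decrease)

Baseline:
  Q = 68
  J = 69
  X = 261 − 2·68 = 125
  L = 289 + 69 − 3·125 = -17
  Z = 181 + 6·68 − 5·(-17) = 674
  T = 98 − 5·125 + 6·(-17) + 5·674 = 2741
Policy A (Z + 37):
  Q = 68
  J = 69
  X = 261 − 2·68 = 125
  L = 289 + 69 − 3·125 = -17
  Z = 181 + 6·68 − 5·(-17) (+37 from intervention) = 711
  T = 98 − 5·125 + 6·(-17) + 5·711 = 2926
Change in T: 2926 − 2741 = 185

185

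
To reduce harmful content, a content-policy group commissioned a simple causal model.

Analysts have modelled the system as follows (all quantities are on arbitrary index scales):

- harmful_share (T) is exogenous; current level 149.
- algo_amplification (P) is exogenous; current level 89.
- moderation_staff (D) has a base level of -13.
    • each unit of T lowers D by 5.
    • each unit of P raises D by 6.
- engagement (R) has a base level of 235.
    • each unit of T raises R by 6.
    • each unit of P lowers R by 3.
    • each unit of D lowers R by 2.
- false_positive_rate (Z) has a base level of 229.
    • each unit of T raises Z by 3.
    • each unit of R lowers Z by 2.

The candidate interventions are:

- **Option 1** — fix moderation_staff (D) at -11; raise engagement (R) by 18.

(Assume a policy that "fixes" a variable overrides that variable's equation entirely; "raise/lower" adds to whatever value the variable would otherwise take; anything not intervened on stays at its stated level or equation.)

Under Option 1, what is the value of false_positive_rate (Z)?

-1128

Option 1 (D := -11, R + 18):
  T = 149
  P = 89
  D = -11
  R = 235 + 6·149 − 3·89 − 2·(-11) (+18 from intervention) = 902
  Z = 229 + 3·149 − 2·902 = -1128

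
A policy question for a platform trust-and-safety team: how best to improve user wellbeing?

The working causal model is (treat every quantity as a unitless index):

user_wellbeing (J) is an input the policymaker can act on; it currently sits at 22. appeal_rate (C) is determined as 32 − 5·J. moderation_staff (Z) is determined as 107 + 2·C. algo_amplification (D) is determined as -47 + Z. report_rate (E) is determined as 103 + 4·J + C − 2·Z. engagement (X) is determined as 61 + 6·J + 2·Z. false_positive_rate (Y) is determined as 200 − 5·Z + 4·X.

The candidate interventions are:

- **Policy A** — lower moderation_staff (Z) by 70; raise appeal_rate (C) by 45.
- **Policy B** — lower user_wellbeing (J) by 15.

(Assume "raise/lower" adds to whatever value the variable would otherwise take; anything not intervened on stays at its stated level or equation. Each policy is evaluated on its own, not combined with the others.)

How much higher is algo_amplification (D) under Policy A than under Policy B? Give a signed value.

Policy A (Z − 70, C + 45):
  J = 22
  C = 32 − 5·22 (+45 from intervention) = -33
  Z = 107 + 2·(-33) (−70 from intervention) = -29
  D = -47 + (-29) = -76
Policy B (J − 15):
  J = 22 − 15 = 7
  C = 32 − 5·7 = -3
  Z = 107 + 2·(-3) = 101
  D = -47 + 101 = 54
D: -76 − 54 = -130

-130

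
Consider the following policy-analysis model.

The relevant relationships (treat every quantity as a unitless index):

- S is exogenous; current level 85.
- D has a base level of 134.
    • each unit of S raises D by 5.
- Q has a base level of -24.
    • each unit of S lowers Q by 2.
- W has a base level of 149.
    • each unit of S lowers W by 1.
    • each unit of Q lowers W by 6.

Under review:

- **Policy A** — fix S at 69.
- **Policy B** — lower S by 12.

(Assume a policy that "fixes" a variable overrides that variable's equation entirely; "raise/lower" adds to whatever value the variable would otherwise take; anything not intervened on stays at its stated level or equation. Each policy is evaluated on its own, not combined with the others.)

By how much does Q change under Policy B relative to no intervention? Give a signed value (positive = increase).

24

Baseline:
  S = 85
  Q = -24 − 2·85 = -194
Policy B (S − 12):
  S = 85 − 12 = 73
  Q = -24 − 2·73 = -170
Change in Q: -170 − (-194) = 24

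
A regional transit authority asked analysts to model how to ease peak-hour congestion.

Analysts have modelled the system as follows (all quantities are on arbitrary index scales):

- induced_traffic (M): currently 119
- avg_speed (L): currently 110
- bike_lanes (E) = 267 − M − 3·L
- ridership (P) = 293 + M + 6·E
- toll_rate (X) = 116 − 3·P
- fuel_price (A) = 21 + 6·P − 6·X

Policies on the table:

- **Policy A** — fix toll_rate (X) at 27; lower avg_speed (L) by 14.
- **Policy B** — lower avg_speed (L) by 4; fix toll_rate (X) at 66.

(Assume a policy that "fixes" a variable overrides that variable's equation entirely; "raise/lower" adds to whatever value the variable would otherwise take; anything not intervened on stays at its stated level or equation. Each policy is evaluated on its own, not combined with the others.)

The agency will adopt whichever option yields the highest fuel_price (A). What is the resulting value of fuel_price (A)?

Policy A (X := 27, L − 14):
  M = 119
  L = 110 − 14 = 96
  E = 267 − 119 − 3·96 = -140
  P = 293 + 119 + 6·(-140) = -428
  X = 27
  A = 21 + 6·(-428) − 6·27 = -2709
Policy B (L − 4, X := 66):
  M = 119
  L = 110 − 4 = 106
  E = 267 − 119 − 3·106 = -170
  P = 293 + 119 + 6·(-170) = -608
  X = 66
  A = 21 + 6·(-608) − 6·66 = -4023
Comparing — Policy A: A=-2709, Policy B: A=-4023. Highest is -2709 (Policy A).

-2709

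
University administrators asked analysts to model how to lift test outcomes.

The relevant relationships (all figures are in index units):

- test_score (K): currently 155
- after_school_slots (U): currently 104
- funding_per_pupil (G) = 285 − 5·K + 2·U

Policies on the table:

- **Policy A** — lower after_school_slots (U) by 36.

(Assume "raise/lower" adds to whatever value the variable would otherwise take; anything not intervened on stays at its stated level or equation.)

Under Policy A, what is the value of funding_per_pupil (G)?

Policy A (U − 36):
  K = 155
  U = 104 − 36 = 68
  G = 285 − 5·155 + 2·68 = -354

-354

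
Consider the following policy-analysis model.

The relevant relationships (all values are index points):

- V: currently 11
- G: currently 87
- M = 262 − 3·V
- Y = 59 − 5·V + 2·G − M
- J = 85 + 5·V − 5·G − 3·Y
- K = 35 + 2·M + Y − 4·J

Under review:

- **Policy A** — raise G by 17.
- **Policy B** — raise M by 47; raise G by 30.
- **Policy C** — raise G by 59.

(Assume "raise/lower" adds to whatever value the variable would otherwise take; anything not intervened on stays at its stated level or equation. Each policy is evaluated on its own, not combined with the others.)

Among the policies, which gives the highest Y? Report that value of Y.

Policy A (G + 17):
  V = 11
  G = 87 + 17 = 104
  M = 262 − 3·11 = 229
  Y = 59 − 5·11 + 2·104 − 229 = -17
Policy B (M + 47, G + 30):
  V = 11
  G = 87 + 30 = 117
  M = 262 − 3·11 (+47 from intervention) = 276
  Y = 59 − 5·11 + 2·117 − 276 = -38
Policy C (G + 59):
  V = 11
  G = 87 + 59 = 146
  M = 262 − 3·11 = 229
  Y = 59 − 5·11 + 2·146 − 229 = 67
Comparing — Policy A: Y=-17, Policy B: Y=-38, Policy C: Y=67. Highest is 67 (Policy C).

67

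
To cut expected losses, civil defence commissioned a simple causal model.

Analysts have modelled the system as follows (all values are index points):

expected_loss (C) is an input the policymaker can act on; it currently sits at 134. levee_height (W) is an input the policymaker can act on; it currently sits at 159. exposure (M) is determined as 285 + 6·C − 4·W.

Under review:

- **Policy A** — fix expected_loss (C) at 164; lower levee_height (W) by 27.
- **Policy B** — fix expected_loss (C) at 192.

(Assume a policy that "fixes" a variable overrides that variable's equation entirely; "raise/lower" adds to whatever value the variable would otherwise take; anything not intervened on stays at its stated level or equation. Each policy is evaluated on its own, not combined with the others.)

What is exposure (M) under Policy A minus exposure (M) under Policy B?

Policy A (C := 164, W − 27):
  C = 164
  W = 159 − 27 = 132
  M = 285 + 6·164 − 4·132 = 741
Policy B (C := 192):
  C = 192
  W = 159
  M = 285 + 6·192 − 4·159 = 801
M: 741 − 801 = -60

-60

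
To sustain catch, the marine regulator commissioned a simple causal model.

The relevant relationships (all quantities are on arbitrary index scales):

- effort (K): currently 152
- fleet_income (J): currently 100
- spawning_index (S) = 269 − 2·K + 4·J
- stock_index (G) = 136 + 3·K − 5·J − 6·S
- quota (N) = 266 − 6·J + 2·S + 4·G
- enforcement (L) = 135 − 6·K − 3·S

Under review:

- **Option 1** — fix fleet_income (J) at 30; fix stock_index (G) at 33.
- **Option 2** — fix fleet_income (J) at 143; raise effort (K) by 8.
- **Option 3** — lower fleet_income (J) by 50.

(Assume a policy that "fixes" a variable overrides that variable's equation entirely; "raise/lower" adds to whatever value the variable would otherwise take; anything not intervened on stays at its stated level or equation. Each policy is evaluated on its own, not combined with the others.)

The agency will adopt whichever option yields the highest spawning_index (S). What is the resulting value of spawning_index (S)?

Option 1 (J := 30, G := 33):
  K = 152
  J = 30
  S = 269 − 2·152 + 4·30 = 85
Option 2 (J := 143, K + 8):
  K = 152 + 8 = 160
  J = 143
  S = 269 − 2·160 + 4·143 = 521
Option 3 (J − 50):
  K = 152
  J = 100 − 50 = 50
  S = 269 − 2·152 + 4·50 = 165
Comparing — Option 1: S=85, Option 2: S=521, Option 3: S=165. Highest is 521 (Option 2).

521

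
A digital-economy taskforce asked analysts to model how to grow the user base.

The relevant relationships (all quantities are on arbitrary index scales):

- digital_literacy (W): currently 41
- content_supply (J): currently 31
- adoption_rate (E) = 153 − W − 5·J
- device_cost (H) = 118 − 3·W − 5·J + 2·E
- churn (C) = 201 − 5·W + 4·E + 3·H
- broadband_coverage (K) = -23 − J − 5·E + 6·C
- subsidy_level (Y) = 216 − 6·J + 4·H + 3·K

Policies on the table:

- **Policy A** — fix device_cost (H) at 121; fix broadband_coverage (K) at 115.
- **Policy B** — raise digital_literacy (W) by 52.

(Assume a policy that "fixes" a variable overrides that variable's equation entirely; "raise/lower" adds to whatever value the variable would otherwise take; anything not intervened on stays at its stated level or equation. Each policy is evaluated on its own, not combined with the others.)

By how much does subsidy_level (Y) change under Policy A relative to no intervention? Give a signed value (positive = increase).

17782

Baseline:
  W = 41
  J = 31
  E = 153 − 41 − 5·31 = -43
  H = 118 − 3·41 − 5·31 + 2·(-43) = -246
  C = 201 − 5·41 + 4·(-43) + 3·(-246) = -914
  K = -23 − 31 − 5·(-43) + 6·(-914) = -5323
  Y = 216 − 6·31 + 4·(-246) + 3·(-5323) = -16923
Policy A (H := 121, K := 115):
  W = 41
  J = 31
  E = 153 − 41 − 5·31 = -43
  H = 121
  C = 201 − 5·41 + 4·(-43) + 3·121 = 187
  K = 115
  Y = 216 − 6·31 + 4·121 + 3·115 = 859
Change in Y: 859 − (-16923) = 17782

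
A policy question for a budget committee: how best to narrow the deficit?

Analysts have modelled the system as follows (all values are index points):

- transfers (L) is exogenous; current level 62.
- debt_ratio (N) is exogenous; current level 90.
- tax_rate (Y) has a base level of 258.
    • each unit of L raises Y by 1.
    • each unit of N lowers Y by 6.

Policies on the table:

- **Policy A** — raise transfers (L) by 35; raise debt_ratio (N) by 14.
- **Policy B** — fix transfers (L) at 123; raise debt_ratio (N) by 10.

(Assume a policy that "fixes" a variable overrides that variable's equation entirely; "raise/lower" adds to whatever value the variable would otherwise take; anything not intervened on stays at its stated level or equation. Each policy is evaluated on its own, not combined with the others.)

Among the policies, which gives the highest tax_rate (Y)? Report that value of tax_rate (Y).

Policy A (L + 35, N + 14):
  L = 62 + 35 = 97
  N = 90 + 14 = 104
  Y = 258 + 97 − 6·104 = -269
Policy B (L := 123, N + 10):
  L = 123
  N = 90 + 10 = 100
  Y = 258 + 123 − 6·100 = -219
Comparing — Policy A: Y=-269, Policy B: Y=-219. Highest is -219 (Policy B).

-219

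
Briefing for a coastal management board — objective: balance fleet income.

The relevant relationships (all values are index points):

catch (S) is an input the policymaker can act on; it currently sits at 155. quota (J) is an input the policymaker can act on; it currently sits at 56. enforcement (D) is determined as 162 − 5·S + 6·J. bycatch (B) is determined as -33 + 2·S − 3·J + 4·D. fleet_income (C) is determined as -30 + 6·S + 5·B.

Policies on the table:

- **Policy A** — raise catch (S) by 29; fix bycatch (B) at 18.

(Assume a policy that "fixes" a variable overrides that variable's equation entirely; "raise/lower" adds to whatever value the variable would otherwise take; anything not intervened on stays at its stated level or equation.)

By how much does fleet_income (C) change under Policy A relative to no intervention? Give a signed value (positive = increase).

Baseline:
  S = 155
  J = 56
  D = 162 − 5·155 + 6·56 = -277
  B = -33 + 2·155 − 3·56 + 4·(-277) = -999
  C = -30 + 6·155 + 5·(-999) = -4095
Policy A (S + 29, B := 18):
  S = 155 + 29 = 184
  J = 56
  D = 162 − 5·184 + 6·56 = -422
  B = 18
  C = -30 + 6·184 + 5·18 = 1164
Change in C: 1164 − (-4095) = 5259

5259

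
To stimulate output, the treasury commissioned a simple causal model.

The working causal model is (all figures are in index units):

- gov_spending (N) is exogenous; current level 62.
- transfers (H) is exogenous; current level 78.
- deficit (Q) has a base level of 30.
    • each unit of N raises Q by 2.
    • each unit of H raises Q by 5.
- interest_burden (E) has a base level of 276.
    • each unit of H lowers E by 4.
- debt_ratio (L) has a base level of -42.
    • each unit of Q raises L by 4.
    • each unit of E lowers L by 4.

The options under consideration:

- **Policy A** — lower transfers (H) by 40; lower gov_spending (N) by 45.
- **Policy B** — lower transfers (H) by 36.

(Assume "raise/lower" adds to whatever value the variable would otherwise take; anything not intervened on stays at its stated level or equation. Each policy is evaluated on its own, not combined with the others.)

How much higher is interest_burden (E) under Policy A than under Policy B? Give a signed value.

16

Policy A (H − 40, N − 45):
  H = 78 − 40 = 38
  E = 276 − 4·38 = 124
Policy B (H − 36):
  H = 78 − 36 = 42
  E = 276 − 4·42 = 108
E: 124 − 108 = 16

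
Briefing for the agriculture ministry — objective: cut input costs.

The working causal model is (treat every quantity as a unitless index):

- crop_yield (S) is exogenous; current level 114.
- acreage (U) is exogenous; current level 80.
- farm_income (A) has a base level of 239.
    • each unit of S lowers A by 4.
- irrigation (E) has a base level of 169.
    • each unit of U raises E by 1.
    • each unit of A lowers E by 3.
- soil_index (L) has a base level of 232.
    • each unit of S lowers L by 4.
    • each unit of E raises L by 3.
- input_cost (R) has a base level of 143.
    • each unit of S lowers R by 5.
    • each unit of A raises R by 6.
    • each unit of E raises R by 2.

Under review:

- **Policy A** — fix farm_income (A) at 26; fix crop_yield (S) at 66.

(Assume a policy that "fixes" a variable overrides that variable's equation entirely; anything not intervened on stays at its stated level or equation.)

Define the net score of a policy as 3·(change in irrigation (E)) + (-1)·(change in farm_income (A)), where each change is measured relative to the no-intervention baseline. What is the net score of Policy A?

-2430

Baseline:
  S = 114
  U = 80
  A = 239 − 4·114 = -217
  E = 169 + 80 − 3·(-217) = 900
Policy A (A := 26, S := 66):
  S = 66
  U = 80
  A = 26
  E = 169 + 80 − 3·26 = 171
ΔE = 171 − 900 = -729; ΔA = 26 − (-217) = 243
Score = 3·(-729) + (-1)·243 = -2430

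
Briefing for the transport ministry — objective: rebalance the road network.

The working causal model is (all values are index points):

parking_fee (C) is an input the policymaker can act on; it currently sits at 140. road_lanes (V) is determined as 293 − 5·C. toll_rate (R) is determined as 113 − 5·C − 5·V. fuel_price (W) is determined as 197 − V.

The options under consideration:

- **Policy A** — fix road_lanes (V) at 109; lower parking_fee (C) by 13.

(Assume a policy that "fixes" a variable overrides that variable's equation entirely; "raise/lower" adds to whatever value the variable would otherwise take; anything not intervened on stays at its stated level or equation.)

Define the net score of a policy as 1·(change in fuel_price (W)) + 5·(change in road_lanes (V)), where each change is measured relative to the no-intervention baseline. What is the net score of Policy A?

Baseline:
  C = 140
  V = 293 − 5·140 = -407
  W = 197 − (-407) = 604
Policy A (V := 109, C − 13):
  C = 140 − 13 = 127
  V = 109
  W = 197 − 109 = 88
ΔW = 88 − 604 = -516; ΔV = 109 − (-407) = 516
Score = 1·(-516) + 5·516 = 2064

2064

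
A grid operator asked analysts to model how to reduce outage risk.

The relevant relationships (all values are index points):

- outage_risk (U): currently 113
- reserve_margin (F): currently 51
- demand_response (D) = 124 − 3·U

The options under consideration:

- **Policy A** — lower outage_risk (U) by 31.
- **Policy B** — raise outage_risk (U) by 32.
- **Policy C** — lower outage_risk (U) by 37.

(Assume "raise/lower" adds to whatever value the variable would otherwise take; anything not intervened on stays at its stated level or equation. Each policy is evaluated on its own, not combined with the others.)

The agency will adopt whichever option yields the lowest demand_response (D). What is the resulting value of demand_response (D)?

Policy A (U − 31):
  U = 113 − 31 = 82
  D = 124 − 3·82 = -122
Policy B (U + 32):
  U = 113 + 32 = 145
  D = 124 − 3·145 = -311
Policy C (U − 37):
  U = 113 − 37 = 76
  D = 124 − 3·76 = -104
Comparing — Policy A: D=-122, Policy B: D=-311, Policy C: D=-104. Lowest is -311 (Policy B).

-311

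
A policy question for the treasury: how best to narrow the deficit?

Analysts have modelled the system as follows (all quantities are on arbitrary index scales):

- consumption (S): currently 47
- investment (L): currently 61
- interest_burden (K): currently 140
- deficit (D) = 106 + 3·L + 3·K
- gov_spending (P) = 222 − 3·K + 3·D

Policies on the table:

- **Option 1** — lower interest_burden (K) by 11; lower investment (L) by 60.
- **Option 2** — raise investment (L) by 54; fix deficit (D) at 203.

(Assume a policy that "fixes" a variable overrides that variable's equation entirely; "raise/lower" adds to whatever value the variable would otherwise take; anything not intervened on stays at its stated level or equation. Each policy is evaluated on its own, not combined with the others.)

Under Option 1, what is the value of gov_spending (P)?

Option 1 (K − 11, L − 60):
  L = 61 − 60 = 1
  K = 140 − 11 = 129
  D = 106 + 3·1 + 3·129 = 496
  P = 222 − 3·129 + 3·496 = 1323

1323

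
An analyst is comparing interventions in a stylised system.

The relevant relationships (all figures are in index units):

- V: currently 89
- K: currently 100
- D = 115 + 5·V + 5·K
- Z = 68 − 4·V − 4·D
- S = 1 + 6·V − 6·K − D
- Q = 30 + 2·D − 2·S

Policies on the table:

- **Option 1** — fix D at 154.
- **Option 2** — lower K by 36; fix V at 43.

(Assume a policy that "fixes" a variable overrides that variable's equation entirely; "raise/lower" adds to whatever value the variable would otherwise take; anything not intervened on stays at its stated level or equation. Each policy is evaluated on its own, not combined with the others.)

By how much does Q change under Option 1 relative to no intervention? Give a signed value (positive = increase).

-3624

Baseline:
  V = 89
  K = 100
  D = 115 + 5·89 + 5·100 = 1060
  S = 1 + 6·89 − 6·100 − 1060 = -1125
  Q = 30 + 2·1060 − 2·(-1125) = 4400
Option 1 (D := 154):
  V = 89
  K = 100
  D = 154
  S = 1 + 6·89 − 6·100 − 154 = -219
  Q = 30 + 2·154 − 2·(-219) = 776
Change in Q: 776 − 4400 = -3624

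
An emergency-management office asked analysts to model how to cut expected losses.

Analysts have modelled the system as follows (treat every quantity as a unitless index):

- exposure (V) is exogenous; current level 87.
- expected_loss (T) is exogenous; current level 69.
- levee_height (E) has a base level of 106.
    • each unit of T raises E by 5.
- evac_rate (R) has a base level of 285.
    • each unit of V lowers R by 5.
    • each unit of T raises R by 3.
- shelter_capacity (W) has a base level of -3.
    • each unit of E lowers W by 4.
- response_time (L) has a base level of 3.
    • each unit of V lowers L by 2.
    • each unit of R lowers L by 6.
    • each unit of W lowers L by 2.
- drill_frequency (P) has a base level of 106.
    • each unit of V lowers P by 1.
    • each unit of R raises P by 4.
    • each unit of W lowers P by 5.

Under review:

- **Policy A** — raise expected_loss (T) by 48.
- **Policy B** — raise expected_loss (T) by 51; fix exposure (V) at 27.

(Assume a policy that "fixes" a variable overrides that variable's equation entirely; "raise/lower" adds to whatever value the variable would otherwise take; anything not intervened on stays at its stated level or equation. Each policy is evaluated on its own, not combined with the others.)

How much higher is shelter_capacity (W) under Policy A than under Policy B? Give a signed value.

60

Policy A (T + 48):
  T = 69 + 48 = 117
  E = 106 + 5·117 = 691
  W = -3 − 4·691 = -2767
Policy B (T + 51, V := 27):
  T = 69 + 51 = 120
  E = 106 + 5·120 = 706
  W = -3 − 4·706 = -2827
W: -2767 − (-2827) = 60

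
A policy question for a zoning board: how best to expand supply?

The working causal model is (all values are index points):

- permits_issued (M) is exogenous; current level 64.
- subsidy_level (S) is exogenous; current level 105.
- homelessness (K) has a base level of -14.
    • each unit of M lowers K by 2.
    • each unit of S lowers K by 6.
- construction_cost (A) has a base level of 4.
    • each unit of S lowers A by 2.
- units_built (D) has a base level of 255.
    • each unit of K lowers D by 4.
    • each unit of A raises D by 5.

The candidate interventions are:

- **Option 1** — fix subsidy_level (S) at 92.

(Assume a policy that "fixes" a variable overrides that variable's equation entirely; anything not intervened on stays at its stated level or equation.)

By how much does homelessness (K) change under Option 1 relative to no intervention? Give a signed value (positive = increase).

78

Baseline:
  M = 64
  S = 105
  K = -14 − 2·64 − 6·105 = -772
Option 1 (S := 92):
  M = 64
  S = 92
  K = -14 − 2·64 − 6·92 = -694
Change in K: -694 − (-772) = 78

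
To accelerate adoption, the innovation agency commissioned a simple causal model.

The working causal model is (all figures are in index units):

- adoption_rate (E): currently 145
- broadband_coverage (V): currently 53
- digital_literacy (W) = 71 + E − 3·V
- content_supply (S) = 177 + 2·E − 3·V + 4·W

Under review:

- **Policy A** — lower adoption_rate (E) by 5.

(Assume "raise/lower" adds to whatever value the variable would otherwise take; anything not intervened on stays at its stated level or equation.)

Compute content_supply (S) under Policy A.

506

Policy A (E − 5):
  E = 145 − 5 = 140
  V = 53
  W = 71 + 140 − 3·53 = 52
  S = 177 + 2·140 − 3·53 + 4·52 = 506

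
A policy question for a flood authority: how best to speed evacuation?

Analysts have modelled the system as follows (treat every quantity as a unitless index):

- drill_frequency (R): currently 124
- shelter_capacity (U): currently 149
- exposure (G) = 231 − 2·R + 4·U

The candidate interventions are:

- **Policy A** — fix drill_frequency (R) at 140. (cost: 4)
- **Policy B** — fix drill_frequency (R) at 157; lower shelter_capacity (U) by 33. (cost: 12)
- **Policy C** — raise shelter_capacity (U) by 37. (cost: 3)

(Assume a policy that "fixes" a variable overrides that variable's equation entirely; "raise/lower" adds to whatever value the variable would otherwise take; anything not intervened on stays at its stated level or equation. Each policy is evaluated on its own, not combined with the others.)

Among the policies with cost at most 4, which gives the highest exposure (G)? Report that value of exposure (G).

Policy A (R := 140):
  R = 140
  U = 149
  G = 231 − 2·140 + 4·149 = 547
Policy C (U + 37):
  R = 124
  U = 149 + 37 = 186
  G = 231 − 2·124 + 4·186 = 727
Comparing — Policy A: G=547, Policy C: G=727. Highest is 727 (Policy C).

727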